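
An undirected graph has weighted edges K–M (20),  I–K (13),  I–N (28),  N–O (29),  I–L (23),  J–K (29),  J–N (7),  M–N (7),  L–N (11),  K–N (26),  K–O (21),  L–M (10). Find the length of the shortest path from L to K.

30

A few of the L→K routes:
L → M → K: 10 + 20 = 30
L → I → K: 23 + 13 = 36
L → N → K: 11 + 26 = 37
L → N → M → K: 11 + 7 + 20 = 38
Shortest: 30.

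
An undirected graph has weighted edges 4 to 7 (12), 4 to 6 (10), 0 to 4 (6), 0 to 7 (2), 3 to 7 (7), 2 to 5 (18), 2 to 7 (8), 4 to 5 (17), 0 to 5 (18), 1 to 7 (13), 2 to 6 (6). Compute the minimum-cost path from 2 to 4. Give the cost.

Checking several routes:
2 - 7 - 4: 8 + 12 = 20
2 - 6 - 4: 6 + 10 = 16
2 - 7 - 0 - 4: 8 + 2 + 6 = 16
2 - 5 - 4: 18 + 17 = 35
The minimum is 16.

16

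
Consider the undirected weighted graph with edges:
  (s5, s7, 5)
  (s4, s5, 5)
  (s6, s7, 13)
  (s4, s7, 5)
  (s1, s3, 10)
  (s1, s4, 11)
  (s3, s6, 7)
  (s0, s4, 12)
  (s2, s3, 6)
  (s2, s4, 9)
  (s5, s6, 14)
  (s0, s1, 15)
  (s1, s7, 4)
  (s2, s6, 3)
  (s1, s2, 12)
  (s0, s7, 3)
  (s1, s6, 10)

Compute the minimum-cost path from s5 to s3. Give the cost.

19

Some routes from s5 to s3:
s5 -> s4 -> s7 -> s1 -> s3: 5 + 5 + 4 + 10 = 24
s5 -> s6 -> s3: 14 + 7 = 21
s5 -> s4 -> s2 -> s3: 5 + 9 + 6 = 20
s5 -> s6 -> s2 -> s3: 14 + 3 + 6 = 23
s5 -> s7 -> s1 -> s3: 5 + 4 + 10 = 19
Best route has total 19.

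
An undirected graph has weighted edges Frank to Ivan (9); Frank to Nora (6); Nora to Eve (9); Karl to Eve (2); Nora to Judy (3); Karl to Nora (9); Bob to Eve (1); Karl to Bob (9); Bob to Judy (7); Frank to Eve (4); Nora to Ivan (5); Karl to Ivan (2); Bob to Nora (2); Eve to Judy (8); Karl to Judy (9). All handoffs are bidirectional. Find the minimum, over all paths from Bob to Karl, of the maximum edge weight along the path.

Checking several routes:
Bob - Eve - Karl: max(1, 2) = 2
Bob - Nora - Frank - Eve - Karl: max(2, 6, 4, 2) = 6
Bob - Nora - Ivan - Karl: max(2, 5, 2) = 5
Bob - Eve - Frank - Nora - Ivan - Karl: max(1, 4, 6, 5, 2) = 6
Bob - Judy - Nora - Frank - Eve - Karl: max(7, 3, 6, 4, 2) = 7
Smallest bottleneck: 2.

2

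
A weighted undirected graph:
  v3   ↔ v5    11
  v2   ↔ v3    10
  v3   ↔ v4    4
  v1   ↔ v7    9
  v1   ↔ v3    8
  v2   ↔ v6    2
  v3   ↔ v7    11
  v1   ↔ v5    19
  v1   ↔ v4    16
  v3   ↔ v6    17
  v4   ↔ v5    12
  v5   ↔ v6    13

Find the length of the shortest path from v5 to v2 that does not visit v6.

A few of the v5→v2 routes:
v5 -> v3 -> v2: 11 + 10 = 21
v5 -> v1 -> v3 -> v2: 19 + 8 + 10 = 37
v5 -> v4 -> v3 -> v2: 12 + 4 + 10 = 26
The minimum is 21.

21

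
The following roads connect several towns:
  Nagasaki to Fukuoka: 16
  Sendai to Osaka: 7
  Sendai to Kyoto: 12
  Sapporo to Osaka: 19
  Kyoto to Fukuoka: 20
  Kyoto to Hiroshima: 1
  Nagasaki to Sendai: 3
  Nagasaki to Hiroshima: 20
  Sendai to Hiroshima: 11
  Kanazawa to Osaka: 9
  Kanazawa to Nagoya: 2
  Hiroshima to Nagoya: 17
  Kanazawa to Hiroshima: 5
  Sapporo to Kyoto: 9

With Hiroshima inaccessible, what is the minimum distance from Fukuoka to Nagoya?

37

Paths from Fukuoka to Nagoya avoiding Hiroshima:
Fukuoka-Nagasaki-Sendai-Osaka-Kanazawa-Nagoya: 16 + 3 + 7 + 9 + 2 = 37
Fukuoka-Nagasaki-Sendai-Kyoto-Sapporo-Osaka-Kanazawa-Nagoya: 16 + 3 + 12 + 9 + 19 + 9 + 2 = 70
Fukuoka-Kyoto-Sapporo-Osaka-Kanazawa-Nagoya: 20 + 9 + 19 + 9 + 2 = 59
Fukuoka-Kyoto-Sendai-Osaka-Kanazawa-Nagoya: 20 + 12 + 7 + 9 + 2 = 50
Shortest: 37.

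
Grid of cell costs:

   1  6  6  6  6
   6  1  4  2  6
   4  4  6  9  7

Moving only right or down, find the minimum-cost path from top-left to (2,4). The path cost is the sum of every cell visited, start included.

Best path: r0c0 r0c1 r1c1 r1c2 r1c3 r1c4 r2c4
Cost: 1 + 6 + 1 + 4 + 2 + 6 + 7 = 27
(Top row then right column would cost 38.)

27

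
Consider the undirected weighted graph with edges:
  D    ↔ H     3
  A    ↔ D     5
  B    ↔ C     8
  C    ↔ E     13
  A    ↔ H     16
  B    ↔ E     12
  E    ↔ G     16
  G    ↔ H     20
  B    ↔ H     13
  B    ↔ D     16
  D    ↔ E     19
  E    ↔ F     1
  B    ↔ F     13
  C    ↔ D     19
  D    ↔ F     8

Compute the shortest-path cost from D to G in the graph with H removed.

25

A few of the D→G routes:
D→B→F→E→G: 16 + 13 + 1 + 16 = 46
D→F→E→G: 8 + 1 + 16 = 25
D→E→G: 19 + 16 = 35
D→B→E→G: 16 + 12 + 16 = 44
D→F→B→E→G: 8 + 13 + 12 + 16 = 49
D→C→E→G: 19 + 13 + 16 = 48
Shortest: 25.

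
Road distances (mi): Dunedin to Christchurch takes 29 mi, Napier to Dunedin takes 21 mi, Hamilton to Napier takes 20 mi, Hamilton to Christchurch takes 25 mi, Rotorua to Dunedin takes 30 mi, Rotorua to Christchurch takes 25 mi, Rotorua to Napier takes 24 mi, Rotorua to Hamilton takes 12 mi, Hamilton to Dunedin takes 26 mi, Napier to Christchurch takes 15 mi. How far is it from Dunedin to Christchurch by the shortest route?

Checking several routes:
Dunedin - Hamilton - Christchurch: 26 + 25 = 51
Dunedin - Christchurch: 29
Dunedin - Hamilton - Napier - Christchurch: 26 + 20 + 15 = 61
Dunedin - Rotorua - Christchurch: 30 + 25 = 55
Dunedin - Napier - Christchurch: 21 + 15 = 36
The minimum is 29 mi.

29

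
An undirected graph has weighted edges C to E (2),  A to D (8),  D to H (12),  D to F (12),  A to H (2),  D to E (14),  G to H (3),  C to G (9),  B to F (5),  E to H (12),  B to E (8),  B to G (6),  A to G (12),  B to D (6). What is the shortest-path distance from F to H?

Checking several routes:
F-D-H: 12 + 12 = 24
F-B-G-H: 5 + 6 + 3 = 14
F-D-A-H: 12 + 8 + 2 = 22
F-B-D-A-H: 5 + 6 + 8 + 2 = 21
F-B-D-H: 5 + 6 + 12 = 23
Shortest: 14.

14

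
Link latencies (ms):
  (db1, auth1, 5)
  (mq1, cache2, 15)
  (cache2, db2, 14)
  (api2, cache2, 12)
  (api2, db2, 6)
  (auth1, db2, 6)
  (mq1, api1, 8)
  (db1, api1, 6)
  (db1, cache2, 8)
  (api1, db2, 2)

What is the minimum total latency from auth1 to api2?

Checking several routes:
auth1 - db1 - cache2 - api2: 5 + 8 + 12 = 25
auth1 - db1 - cache2 - db2 - api2: 5 + 8 + 14 + 6 = 33
auth1 - db2 - api2: 6 + 6 = 12
auth1 - db2 - cache2 - api2: 6 + 14 + 12 = 32
auth1 - db1 - api1 - db2 - api2: 5 + 6 + 2 + 6 = 19
Best route has total 12 ms.

12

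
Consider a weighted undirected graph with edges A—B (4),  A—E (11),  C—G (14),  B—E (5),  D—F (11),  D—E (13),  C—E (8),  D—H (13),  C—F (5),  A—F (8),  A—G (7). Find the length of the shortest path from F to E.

13

Some routes from F to E:
F -> C -> E: 5 + 8 = 13
F -> D -> E: 11 + 13 = 24
F -> A -> B -> E: 8 + 4 + 5 = 17
F -> A -> G -> C -> E: 8 + 7 + 14 + 8 = 37
F -> C -> G -> A -> B -> E: 5 + 14 + 7 + 4 + 5 = 35
F -> A -> E: 8 + 11 = 19
Shortest: 13.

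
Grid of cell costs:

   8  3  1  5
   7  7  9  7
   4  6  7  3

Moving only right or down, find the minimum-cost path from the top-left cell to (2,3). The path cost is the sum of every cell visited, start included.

Take (0,0)→(0,1)→(0,2)→(0,3)→(1,3)→(2,3) for a total of 8 + 3 + 1 + 5 + 7 + 3 = 27.

27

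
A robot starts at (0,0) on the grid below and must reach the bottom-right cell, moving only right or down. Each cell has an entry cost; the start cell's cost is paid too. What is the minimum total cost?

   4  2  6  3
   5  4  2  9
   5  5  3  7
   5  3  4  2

21

Best path: [0,0] [0,1] [1,1] [1,2] [2,2] [3,2] [3,3]
Cost: 4 + 2 + 4 + 2 + 3 + 4 + 2 = 21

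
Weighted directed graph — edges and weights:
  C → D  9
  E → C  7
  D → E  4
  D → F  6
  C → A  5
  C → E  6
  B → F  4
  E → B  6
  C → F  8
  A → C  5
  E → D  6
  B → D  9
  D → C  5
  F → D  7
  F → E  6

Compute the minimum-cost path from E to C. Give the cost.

7

Routes from E to C:
E → B → D → C: 6 + 9 + 5 = 20
E → C: 7
E → D → C: 6 + 5 = 11
E → B → F → D → C: 6 + 4 + 7 + 5 = 22
Shortest: 7.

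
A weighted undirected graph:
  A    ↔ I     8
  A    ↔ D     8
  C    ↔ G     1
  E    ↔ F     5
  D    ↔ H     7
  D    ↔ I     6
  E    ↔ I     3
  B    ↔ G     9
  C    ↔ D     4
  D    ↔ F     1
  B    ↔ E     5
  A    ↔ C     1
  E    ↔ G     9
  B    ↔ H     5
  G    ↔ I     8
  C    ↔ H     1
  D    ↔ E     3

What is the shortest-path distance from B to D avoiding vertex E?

10

Checking several routes:
B - G - C - D: 9 + 1 + 4 = 14
B - H - C - D: 5 + 1 + 4 = 10
B - H - D: 5 + 7 = 12
Shortest: 10.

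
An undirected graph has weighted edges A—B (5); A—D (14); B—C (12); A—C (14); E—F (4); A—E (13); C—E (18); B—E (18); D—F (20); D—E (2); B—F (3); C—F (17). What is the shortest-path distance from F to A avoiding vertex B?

A few of the F→A routes:
F - C - A: 17 + 14 = 31
F - E - C - A: 4 + 18 + 14 = 36
F - D - A: 20 + 14 = 34
F - E - A: 4 + 13 = 17
F - D - E - A: 20 + 2 + 13 = 35
F - E - D - A: 4 + 2 + 14 = 20
The minimum is 17.

17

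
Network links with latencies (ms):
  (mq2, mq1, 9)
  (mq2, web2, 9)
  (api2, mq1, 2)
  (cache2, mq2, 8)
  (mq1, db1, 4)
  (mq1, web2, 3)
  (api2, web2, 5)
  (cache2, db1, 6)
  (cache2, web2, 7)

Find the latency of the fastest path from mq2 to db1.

13

Comparing a few candidate routes:
mq2-cache2-web2-mq1-db1: 8 + 7 + 3 + 4 = 22
mq2-web2-mq1-db1: 9 + 3 + 4 = 16
mq2-cache2-db1: 8 + 6 = 14
mq2-web2-api2-mq1-db1: 9 + 5 + 2 + 4 = 20
mq2-mq1-db1: 9 + 4 = 13
mq2-web2-cache2-db1: 9 + 7 + 6 = 22
Shortest: 13 ms.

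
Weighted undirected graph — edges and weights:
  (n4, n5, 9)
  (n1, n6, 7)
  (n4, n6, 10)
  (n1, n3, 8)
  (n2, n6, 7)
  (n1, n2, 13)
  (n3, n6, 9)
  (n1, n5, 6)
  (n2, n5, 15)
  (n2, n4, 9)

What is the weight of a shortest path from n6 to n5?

Some routes from n6 to n5:
n6 - n1 - n5: 7 + 6 = 13
n6 - n2 - n5: 7 + 15 = 22
n6 - n4 - n5: 10 + 9 = 19
The minimum is 13.

13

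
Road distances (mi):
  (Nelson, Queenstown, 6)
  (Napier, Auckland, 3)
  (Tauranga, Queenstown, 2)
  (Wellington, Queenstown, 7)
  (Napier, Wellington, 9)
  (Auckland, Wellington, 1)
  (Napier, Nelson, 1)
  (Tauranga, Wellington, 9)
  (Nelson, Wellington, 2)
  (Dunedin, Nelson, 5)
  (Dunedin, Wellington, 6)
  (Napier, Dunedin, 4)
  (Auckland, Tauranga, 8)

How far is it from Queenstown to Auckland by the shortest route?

8

Checking several routes:
Queenstown-Nelson-Wellington-Auckland: 6 + 2 + 1 = 9
Queenstown-Tauranga-Wellington-Auckland: 2 + 9 + 1 = 12
Queenstown-Nelson-Napier-Auckland: 6 + 1 + 3 = 10
Queenstown-Wellington-Auckland: 7 + 1 = 8
Queenstown-Wellington-Nelson-Napier-Auckland: 7 + 2 + 1 + 3 = 13
Queenstown-Tauranga-Auckland: 2 + 8 = 10
The minimum is 8 mi.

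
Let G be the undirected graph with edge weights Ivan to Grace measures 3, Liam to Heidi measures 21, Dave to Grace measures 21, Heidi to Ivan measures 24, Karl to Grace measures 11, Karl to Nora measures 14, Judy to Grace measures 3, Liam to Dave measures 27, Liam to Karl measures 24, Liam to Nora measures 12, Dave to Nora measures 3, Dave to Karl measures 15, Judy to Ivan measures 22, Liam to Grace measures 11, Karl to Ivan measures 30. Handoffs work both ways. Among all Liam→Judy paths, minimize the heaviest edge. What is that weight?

A few of the Liam→Judy routes:
Liam → Nora → Karl → Grace → Judy: max(12, 14, 11, 3) = 14
Liam → Nora → Dave → Karl → Grace → Judy: max(12, 3, 15, 11, 3) = 15
Liam → Nora → Dave → Grace → Judy: max(12, 3, 21, 3) = 21
Liam → Grace → Judy: max(11, 3) = 11
Liam → Nora → Karl → Dave → Grace → Judy: max(12, 14, 15, 21, 3) = 21
Best route has worst link 11.

11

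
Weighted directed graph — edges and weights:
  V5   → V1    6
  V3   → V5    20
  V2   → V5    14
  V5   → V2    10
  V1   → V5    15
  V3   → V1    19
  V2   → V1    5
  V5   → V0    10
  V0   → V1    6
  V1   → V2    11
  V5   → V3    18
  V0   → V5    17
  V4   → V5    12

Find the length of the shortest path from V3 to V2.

30

Some routes from V3 to V2:
V3 → V5 → V1 → V2: 20 + 6 + 11 = 37
V3 → V1 → V2: 19 + 11 = 30
V3 → V5 → V2: 20 + 10 = 30
The minimum is 30.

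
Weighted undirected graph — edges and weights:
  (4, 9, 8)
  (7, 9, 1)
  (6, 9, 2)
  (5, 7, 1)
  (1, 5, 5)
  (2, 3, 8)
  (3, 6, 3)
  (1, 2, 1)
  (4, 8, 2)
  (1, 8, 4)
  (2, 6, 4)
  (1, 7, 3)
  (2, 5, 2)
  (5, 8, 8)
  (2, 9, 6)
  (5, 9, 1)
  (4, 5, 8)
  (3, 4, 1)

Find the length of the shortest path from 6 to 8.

6

A few of the 6→8 routes:
6-9-5-2-1-8: 2 + 1 + 2 + 1 + 4 = 10
6-2-1-8: 4 + 1 + 4 = 9
6-3-4-8: 3 + 1 + 2 = 6
Best route has total 6.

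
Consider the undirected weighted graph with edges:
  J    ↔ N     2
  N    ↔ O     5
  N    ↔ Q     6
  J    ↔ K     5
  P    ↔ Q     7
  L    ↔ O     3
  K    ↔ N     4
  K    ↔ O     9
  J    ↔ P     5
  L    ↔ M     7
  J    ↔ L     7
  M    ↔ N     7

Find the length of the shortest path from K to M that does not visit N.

Candidate routes:
K→J→L→M: 5 + 7 + 7 = 19
K→O→L→M: 9 + 3 + 7 = 19
The minimum is 19.

19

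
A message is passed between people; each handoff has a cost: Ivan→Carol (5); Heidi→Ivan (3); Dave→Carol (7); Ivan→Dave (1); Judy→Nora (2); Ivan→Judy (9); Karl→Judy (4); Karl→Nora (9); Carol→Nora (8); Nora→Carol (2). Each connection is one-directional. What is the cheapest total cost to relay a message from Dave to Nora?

15

Candidate routes:
Dave-Carol-Nora: 7 + 8 = 15
The minimum is 15.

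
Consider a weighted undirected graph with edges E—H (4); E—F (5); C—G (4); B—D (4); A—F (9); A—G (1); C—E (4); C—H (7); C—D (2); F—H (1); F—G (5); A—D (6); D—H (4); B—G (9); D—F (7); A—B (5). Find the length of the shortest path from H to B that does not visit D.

12

Checking several routes:
H→F→A→B: 1 + 9 + 5 = 15
H→F→G→A→B: 1 + 5 + 1 + 5 = 12
H→F→G→B: 1 + 5 + 9 = 15
H→E→C→G→A→B: 4 + 4 + 4 + 1 + 5 = 18
H→C→G→A→B: 7 + 4 + 1 + 5 = 17
Shortest: 12.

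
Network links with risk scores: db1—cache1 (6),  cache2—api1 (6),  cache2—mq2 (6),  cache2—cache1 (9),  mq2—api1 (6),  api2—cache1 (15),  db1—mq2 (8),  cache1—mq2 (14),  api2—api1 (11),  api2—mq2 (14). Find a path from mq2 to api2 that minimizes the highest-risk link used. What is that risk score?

11

Comparing a few candidate routes:
mq2 → api1 → api2: max(6, 11) = 11
mq2 → db1 → cache1 → cache2 → api1 → api2: max(8, 6, 9, 6, 11) = 11
mq2 → cache2 → api1 → api2: max(6, 6, 11) = 11
mq2 → api2: max(14) = 14
Smallest bottleneck: 11.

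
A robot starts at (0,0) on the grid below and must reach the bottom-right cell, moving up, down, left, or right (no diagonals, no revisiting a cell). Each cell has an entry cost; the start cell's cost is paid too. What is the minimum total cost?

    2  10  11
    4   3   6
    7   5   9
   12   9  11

Path (0,0) (1,0) (1,1) (2,1) (2,2) (3,2): 2 + 4 + 3 + 5 + 9 + 11 = 34.

34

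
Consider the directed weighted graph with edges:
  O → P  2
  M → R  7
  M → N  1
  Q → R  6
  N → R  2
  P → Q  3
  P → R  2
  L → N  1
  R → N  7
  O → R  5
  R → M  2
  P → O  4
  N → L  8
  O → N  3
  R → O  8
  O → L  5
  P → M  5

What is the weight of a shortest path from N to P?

12

Routes from N to P:
N → R → O → P: 2 + 8 + 2 = 12
Best route has total 12.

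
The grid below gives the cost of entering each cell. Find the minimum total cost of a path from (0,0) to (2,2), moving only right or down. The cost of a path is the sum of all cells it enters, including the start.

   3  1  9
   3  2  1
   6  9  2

Take (0,0) → (0,1) → (1,1) → (1,2) → (2,2) for a total of 3 + 1 + 2 + 1 + 2 = 9.

9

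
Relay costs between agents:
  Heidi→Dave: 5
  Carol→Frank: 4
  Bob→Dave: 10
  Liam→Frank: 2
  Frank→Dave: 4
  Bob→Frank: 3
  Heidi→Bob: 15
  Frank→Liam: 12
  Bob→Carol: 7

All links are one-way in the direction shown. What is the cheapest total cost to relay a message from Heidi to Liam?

Paths from Heidi to Liam:
Heidi -> Bob -> Carol -> Frank -> Liam: 15 + 7 + 4 + 12 = 38
Heidi -> Bob -> Frank -> Liam: 15 + 3 + 12 = 30
The minimum is 30.

30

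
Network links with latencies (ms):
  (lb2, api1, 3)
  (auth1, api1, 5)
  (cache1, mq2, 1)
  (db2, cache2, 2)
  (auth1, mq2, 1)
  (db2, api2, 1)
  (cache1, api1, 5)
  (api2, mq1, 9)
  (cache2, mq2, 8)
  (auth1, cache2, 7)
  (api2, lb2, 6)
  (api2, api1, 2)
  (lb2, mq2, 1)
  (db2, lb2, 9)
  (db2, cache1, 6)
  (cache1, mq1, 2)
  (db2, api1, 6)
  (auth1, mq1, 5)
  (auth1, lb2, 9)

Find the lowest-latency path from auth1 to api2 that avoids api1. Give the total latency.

8

Comparing a few candidate routes:
auth1 → mq2 → cache2 → db2 → api2: 1 + 8 + 2 + 1 = 12
auth1 → mq2 → lb2 → db2 → api2: 1 + 1 + 9 + 1 = 12
auth1 → mq2 → cache1 → mq1 → api2: 1 + 1 + 2 + 9 = 13
auth1 → cache2 → db2 → api2: 7 + 2 + 1 = 10
auth1 → mq2 → cache1 → db2 → api2: 1 + 1 + 6 + 1 = 9
auth1 → mq2 → lb2 → api2: 1 + 1 + 6 = 8
Best route has total 8 ms.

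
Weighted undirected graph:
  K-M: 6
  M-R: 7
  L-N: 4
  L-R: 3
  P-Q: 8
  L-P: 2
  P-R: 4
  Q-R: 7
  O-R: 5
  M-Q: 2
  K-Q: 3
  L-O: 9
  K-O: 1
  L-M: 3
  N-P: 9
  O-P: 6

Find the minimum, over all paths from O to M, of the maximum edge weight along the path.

A few of the O→M routes:
O-P-R-L-M: max(6, 4, 3, 3) = 6
O-R-L-M: max(5, 3, 3) = 5
O-R-P-L-M: max(5, 4, 2, 3) = 5
O-K-Q-M: max(1, 3, 2) = 3
Smallest bottleneck: 3.

3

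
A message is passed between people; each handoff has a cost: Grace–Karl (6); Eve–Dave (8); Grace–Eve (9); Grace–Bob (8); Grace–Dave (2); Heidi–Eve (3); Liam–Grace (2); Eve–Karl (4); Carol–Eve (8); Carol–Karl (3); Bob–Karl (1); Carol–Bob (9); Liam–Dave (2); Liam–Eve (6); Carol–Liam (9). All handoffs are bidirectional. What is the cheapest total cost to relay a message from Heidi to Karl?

7

Checking several routes:
Heidi -> Eve -> Grace -> Karl: 3 + 9 + 6 = 18
Heidi -> Eve -> Carol -> Karl: 3 + 8 + 3 = 14
Heidi -> Eve -> Liam -> Dave -> Grace -> Karl: 3 + 6 + 2 + 2 + 6 = 19
Heidi -> Eve -> Karl: 3 + 4 = 7
Heidi -> Eve -> Liam -> Grace -> Karl: 3 + 6 + 2 + 6 = 17
Shortest: 7.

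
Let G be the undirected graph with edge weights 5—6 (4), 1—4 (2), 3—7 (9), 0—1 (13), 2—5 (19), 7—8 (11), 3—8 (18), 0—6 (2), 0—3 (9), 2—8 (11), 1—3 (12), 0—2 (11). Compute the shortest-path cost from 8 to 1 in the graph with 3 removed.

Routes from 8 to 1 avoiding 3:
8 - 2 - 5 - 6 - 0 - 1: 11 + 19 + 4 + 2 + 13 = 49
8 - 2 - 0 - 1: 11 + 11 + 13 = 35
The minimum is 35.

35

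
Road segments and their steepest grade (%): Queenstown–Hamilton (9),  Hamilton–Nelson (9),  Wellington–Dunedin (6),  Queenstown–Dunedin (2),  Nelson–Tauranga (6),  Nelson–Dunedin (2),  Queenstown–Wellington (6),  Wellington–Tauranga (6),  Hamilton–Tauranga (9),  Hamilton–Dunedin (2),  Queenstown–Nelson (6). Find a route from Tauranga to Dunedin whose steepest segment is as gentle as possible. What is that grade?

Some routes from Tauranga to Dunedin:
Tauranga - Wellington - Queenstown - Dunedin: max(6, 6, 2) = 6
Tauranga - Nelson - Dunedin: max(6, 2) = 6
Tauranga - Wellington - Dunedin: max(6, 6) = 6
Tauranga - Wellington - Queenstown - Nelson - Dunedin: max(6, 6, 6, 2) = 6
Tauranga - Nelson - Queenstown - Wellington - Dunedin: max(6, 6, 6, 6) = 6
Tauranga - Nelson - Queenstown - Dunedin: max(6, 6, 2) = 6
Best route has worst link 6%.

6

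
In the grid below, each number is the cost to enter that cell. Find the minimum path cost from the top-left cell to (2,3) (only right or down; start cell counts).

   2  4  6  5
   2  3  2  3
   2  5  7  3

15

Best path: [0,0] -> [1,0] -> [1,1] -> [1,2] -> [1,3] -> [2,3]
Cost: 2 + 2 + 3 + 2 + 3 + 3 = 15
(Top row then right column would cost 23.)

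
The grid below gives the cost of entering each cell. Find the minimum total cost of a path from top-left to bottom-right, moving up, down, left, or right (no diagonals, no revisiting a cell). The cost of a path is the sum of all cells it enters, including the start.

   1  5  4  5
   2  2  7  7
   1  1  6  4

Path (0,0) → (1,0) → (2,0) → (2,1) → (2,2) → (2,3): 1 + 2 + 1 + 1 + 6 + 4 = 15.

15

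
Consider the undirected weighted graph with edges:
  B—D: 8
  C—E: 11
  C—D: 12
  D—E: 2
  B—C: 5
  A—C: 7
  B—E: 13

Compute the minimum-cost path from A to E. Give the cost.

18

Candidate routes:
A→C→B→E: 7 + 5 + 13 = 25
A→C→E: 7 + 11 = 18
A→C→D→E: 7 + 12 + 2 = 21
A→C→B→D→E: 7 + 5 + 8 + 2 = 22
A→C→D→B→E: 7 + 12 + 8 + 13 = 40
Best route has total 18.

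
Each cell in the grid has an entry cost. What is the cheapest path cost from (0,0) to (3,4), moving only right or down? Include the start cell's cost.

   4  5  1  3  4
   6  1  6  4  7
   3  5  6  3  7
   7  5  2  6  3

29

Cheapest: r0c0 -> r0c1 -> r0c2 -> r0c3 -> r1c3 -> r2c3 -> r3c3 -> r3c4
  4 + 5 + 1 + 3 + 4 + 3 + 6 + 3 = 29
For comparison, the top-then-right route costs 34.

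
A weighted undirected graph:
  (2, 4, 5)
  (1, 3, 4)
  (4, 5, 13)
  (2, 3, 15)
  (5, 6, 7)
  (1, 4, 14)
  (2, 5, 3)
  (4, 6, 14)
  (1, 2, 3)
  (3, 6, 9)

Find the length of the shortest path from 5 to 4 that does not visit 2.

13

Routes from 5 to 4 avoiding 2:
5 - 6 - 4: 7 + 14 = 21
5 - 6 - 3 - 1 - 4: 7 + 9 + 4 + 14 = 34
5 - 4: 13
The minimum is 13.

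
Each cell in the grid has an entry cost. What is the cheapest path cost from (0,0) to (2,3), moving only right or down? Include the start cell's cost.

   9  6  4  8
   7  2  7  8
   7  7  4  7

35

Take (0,0) → (0,1) → (1,1) → (1,2) → (2,2) → (2,3) for a total of 9 + 6 + 2 + 7 + 4 + 7 = 35.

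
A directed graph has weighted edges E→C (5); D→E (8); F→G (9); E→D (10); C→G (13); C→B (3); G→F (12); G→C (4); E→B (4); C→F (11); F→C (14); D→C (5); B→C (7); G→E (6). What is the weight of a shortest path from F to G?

Candidate routes:
F→C→G: 14 + 13 = 27
F→G: 9
Best route has total 9.

9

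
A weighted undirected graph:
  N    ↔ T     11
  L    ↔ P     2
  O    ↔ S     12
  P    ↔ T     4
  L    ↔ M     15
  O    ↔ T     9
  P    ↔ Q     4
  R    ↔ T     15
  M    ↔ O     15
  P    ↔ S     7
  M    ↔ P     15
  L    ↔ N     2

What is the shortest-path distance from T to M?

19

Checking several routes:
T-O-M: 9 + 15 = 24
T-P-M: 4 + 15 = 19
T-N-L-P-M: 11 + 2 + 2 + 15 = 30
T-N-L-M: 11 + 2 + 15 = 28
T-P-L-M: 4 + 2 + 15 = 21
Best route has total 19.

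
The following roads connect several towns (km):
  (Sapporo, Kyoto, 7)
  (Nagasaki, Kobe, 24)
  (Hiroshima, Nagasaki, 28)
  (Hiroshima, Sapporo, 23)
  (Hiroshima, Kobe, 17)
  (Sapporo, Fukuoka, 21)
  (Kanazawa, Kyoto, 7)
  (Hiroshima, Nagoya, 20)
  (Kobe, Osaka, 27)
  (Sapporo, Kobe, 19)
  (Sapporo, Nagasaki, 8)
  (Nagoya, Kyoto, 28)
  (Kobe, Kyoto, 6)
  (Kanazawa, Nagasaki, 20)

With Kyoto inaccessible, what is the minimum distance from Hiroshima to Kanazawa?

48

Routes from Hiroshima to Kanazawa avoiding Kyoto:
Hiroshima→Kobe→Sapporo→Nagasaki→Kanazawa: 17 + 19 + 8 + 20 = 64
Hiroshima→Sapporo→Kobe→Nagasaki→Kanazawa: 23 + 19 + 24 + 20 = 86
Hiroshima→Sapporo→Nagasaki→Kanazawa: 23 + 8 + 20 = 51
Hiroshima→Nagasaki→Kanazawa: 28 + 20 = 48
Hiroshima→Kobe→Nagasaki→Kanazawa: 17 + 24 + 20 = 61
Best route has total 48 km.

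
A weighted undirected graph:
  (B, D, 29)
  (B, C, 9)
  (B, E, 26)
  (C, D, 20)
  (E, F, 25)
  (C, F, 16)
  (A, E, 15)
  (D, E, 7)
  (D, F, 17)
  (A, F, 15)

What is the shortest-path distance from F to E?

Some routes from F to E:
F → D → E: 17 + 7 = 24
F → A → E: 15 + 15 = 30
F → E: 25
The minimum is 24.

24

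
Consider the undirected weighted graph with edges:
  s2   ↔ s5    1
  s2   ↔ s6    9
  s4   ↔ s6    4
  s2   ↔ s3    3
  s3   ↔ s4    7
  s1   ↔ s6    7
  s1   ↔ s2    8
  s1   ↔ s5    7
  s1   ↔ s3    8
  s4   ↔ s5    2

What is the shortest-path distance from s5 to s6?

6

A few of the s5→s6 routes:
s5→s4→s6: 2 + 4 = 6
s5→s1→s6: 7 + 7 = 14
s5→s2→s3→s4→s6: 1 + 3 + 7 + 4 = 15
s5→s2→s6: 1 + 9 = 10
The minimum is 6.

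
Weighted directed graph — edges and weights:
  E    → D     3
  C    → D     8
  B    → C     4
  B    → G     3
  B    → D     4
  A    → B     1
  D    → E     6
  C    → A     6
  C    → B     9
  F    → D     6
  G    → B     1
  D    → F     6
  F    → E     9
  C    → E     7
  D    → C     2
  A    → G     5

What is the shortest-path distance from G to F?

Paths from G to F:
G - B - C - D - F: 1 + 4 + 8 + 6 = 19
G - B - C - E - D - F: 1 + 4 + 7 + 3 + 6 = 21
G - B - D - F: 1 + 4 + 6 = 11
The minimum is 11.

11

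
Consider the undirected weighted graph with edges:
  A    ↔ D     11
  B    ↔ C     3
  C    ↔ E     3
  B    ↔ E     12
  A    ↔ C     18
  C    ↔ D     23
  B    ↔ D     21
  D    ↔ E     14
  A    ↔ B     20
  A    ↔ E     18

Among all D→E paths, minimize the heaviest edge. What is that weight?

14

A few of the D→E routes:
D → A → B → C → E: max(11, 20, 3, 3) = 20
D → A → C → B → E: max(11, 18, 3, 12) = 18
D → E: max(14) = 14
D → A → C → E: max(11, 18, 3) = 18
D → A → E: max(11, 18) = 18
Smallest bottleneck: 14.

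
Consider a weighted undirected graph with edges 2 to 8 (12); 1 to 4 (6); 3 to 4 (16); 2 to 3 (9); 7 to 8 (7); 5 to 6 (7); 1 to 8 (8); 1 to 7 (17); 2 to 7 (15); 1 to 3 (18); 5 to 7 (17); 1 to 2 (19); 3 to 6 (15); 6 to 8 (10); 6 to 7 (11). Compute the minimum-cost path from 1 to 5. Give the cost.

25

Some routes from 1 to 5:
1→7→5: 17 + 17 = 34
1→8→7→5: 8 + 7 + 17 = 32
1→8→7→6→5: 8 + 7 + 11 + 7 = 33
1→8→6→5: 8 + 10 + 7 = 25
1→7→6→5: 17 + 11 + 7 = 35
The minimum is 25.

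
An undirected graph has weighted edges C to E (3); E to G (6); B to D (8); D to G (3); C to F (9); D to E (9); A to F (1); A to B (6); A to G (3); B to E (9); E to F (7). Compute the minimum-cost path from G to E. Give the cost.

Comparing a few candidate routes:
G-A-B-E: 3 + 6 + 9 = 18
G-A-F-E: 3 + 1 + 7 = 11
G-A-F-C-E: 3 + 1 + 9 + 3 = 16
G-D-E: 3 + 9 = 12
G-E: 6
The minimum is 6.

6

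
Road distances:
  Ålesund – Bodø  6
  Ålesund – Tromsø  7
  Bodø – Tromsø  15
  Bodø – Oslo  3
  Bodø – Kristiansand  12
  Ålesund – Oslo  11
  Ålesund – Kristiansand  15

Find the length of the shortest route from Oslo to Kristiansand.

15

Checking several routes:
Oslo → Ålesund → Bodø → Kristiansand: 11 + 6 + 12 = 29
Oslo → Ålesund → Kristiansand: 11 + 15 = 26
Oslo → Bodø → Ålesund → Kristiansand: 3 + 6 + 15 = 24
Oslo → Bodø → Kristiansand: 3 + 12 = 15
The minimum is 15.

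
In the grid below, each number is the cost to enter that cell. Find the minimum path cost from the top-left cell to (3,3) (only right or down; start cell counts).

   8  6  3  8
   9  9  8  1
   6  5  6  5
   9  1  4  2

33

Take [0,0]→[0,1]→[0,2]→[0,3]→[1,3]→[2,3]→[3,3] for a total of 8 + 6 + 3 + 8 + 1 + 5 + 2 = 33.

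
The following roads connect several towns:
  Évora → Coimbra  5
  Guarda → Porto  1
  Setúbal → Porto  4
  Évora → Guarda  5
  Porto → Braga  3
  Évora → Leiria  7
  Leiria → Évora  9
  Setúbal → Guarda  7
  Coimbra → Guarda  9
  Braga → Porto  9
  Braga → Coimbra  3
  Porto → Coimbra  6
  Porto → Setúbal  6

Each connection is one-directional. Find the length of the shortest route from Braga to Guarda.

12

Routes from Braga to Guarda:
Braga → Porto → Coimbra → Guarda: 9 + 6 + 9 = 24
Braga → Coimbra → Guarda: 3 + 9 = 12
Braga → Porto → Setúbal → Guarda: 9 + 6 + 7 = 22
The minimum is 12.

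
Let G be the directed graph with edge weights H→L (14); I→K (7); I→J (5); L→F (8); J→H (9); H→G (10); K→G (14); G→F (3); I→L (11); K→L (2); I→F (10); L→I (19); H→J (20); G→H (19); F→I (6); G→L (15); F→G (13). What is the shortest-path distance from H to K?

26

Some routes from H to K:
H-L-I-K: 14 + 19 + 7 = 40
H-G-F-I-K: 10 + 3 + 6 + 7 = 26
H-L-F-I-K: 14 + 8 + 6 + 7 = 35
H-G-L-F-I-K: 10 + 15 + 8 + 6 + 7 = 46
Shortest: 26.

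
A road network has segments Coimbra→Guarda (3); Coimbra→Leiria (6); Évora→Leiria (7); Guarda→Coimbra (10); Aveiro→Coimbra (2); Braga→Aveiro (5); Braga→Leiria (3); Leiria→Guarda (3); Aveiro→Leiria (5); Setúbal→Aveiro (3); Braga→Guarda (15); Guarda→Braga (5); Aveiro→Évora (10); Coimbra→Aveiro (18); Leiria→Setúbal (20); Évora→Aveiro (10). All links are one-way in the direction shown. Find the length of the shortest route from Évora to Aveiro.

10

Candidate routes:
Évora-Leiria-Guarda-Braga-Aveiro: 7 + 3 + 5 + 5 = 20
Évora-Leiria-Setúbal-Aveiro: 7 + 20 + 3 = 30
Évora-Aveiro: 10
Évora-Leiria-Guarda-Coimbra-Aveiro: 7 + 3 + 10 + 18 = 38
Best route has total 10 mi.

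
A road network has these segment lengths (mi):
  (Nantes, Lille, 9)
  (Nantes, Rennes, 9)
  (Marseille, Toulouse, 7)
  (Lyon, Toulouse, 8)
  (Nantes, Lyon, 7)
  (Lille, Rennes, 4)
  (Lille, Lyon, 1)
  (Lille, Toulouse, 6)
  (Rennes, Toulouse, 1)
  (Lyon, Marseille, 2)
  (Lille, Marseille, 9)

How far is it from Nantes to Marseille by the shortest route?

Some routes from Nantes to Marseille:
Nantes -> Rennes -> Lille -> Lyon -> Marseille: 9 + 4 + 1 + 2 = 16
Nantes -> Rennes -> Toulouse -> Marseille: 9 + 1 + 7 = 17
Nantes -> Lyon -> Marseille: 7 + 2 = 9
Nantes -> Lille -> Marseille: 9 + 9 = 18
Nantes -> Lyon -> Lille -> Marseille: 7 + 1 + 9 = 17
Nantes -> Lille -> Lyon -> Marseille: 9 + 1 + 2 = 12
The minimum is 9 mi.

9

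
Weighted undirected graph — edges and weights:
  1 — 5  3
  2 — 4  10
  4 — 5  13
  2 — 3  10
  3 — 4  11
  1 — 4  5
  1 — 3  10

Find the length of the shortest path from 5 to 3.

Comparing a few candidate routes:
5-1-4-2-3: 3 + 5 + 10 + 10 = 28
5-4-1-3: 13 + 5 + 10 = 28
5-4-3: 13 + 11 = 24
5-1-4-3: 3 + 5 + 11 = 19
5-1-3: 3 + 10 = 13
Best route has total 13.

13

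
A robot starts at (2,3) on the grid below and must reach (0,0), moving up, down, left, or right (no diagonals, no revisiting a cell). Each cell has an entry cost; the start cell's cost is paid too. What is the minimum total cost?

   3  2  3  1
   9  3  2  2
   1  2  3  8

One optimal route is r2c3 → r1c3 → r0c3 → r0c2 → r0c1 → r0c0.
Its cost is 8 + 2 + 1 + 3 + 2 + 3 = 19.

19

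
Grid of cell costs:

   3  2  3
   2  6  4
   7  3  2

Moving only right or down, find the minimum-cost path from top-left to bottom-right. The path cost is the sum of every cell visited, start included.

Take r0c0→r0c1→r0c2→r1c2→r2c2 for a total of 3 + 2 + 3 + 4 + 2 = 14.

14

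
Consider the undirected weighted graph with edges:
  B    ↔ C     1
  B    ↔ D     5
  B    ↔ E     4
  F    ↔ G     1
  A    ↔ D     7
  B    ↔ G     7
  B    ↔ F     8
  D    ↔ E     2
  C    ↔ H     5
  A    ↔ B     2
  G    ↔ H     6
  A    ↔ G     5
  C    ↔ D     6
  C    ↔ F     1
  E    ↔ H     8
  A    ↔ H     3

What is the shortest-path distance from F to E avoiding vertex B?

9

Comparing a few candidate routes:
F → C → H → E: 1 + 5 + 8 = 14
F → G → A → D → E: 1 + 5 + 7 + 2 = 15
F → C → D → E: 1 + 6 + 2 = 9
Shortest: 9.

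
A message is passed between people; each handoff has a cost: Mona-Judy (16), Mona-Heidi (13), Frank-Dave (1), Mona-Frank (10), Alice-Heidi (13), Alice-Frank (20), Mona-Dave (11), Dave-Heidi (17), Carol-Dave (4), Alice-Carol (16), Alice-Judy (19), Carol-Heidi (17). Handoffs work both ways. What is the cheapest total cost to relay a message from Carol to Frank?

A few of the Carol→Frank routes:
Carol→Heidi→Mona→Frank: 17 + 13 + 10 = 40
Carol→Heidi→Dave→Frank: 17 + 17 + 1 = 35
Carol→Alice→Frank: 16 + 20 = 36
Carol→Dave→Mona→Frank: 4 + 11 + 10 = 25
Carol→Dave→Frank: 4 + 1 = 5
Carol→Heidi→Mona→Dave→Frank: 17 + 13 + 11 + 1 = 42
Shortest: 5.

5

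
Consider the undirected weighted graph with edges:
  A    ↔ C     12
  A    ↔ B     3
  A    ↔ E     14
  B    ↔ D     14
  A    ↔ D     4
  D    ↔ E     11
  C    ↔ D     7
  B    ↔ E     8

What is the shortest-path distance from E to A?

11

Comparing a few candidate routes:
E→A: 14
E→D→A: 11 + 4 = 15
E→B→D→A: 8 + 14 + 4 = 26
E→D→B→A: 11 + 14 + 3 = 28
E→B→A: 8 + 3 = 11
Shortest: 11.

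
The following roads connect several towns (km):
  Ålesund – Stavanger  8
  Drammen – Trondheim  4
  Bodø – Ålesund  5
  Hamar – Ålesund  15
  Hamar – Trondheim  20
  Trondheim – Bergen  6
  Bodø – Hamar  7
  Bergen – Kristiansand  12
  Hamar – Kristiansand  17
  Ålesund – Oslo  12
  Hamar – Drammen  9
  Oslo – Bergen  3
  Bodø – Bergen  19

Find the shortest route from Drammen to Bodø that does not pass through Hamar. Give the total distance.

29

Candidate routes:
Drammen -> Trondheim -> Bergen -> Bodø: 4 + 6 + 19 = 29
Drammen -> Trondheim -> Bergen -> Oslo -> Ålesund -> Bodø: 4 + 6 + 3 + 12 + 5 = 30
Shortest: 29 km.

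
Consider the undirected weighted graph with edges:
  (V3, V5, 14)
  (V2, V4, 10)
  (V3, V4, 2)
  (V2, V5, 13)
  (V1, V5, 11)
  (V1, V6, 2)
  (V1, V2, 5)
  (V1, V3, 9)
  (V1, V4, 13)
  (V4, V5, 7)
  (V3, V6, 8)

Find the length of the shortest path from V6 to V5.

13

Comparing a few candidate routes:
V6→V3→V4→V5: 8 + 2 + 7 = 17
V6→V1→V5: 2 + 11 = 13
V6→V1→V3→V4→V5: 2 + 9 + 2 + 7 = 20
Best route has total 13.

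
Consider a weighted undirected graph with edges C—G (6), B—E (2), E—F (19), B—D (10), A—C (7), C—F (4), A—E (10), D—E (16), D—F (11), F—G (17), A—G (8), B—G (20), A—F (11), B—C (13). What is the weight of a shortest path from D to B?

10

Comparing a few candidate routes:
D - B: 10
D - F - E - B: 11 + 19 + 2 = 32
D - E - B: 16 + 2 = 18
D - F - A - E - B: 11 + 11 + 10 + 2 = 34
D - F - C - B: 11 + 4 + 13 = 28
Shortest: 10.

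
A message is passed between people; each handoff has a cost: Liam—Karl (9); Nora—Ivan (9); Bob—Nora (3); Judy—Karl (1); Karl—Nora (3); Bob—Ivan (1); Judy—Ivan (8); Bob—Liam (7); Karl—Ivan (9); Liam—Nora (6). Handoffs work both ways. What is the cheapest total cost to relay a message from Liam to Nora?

6

Checking several routes:
Liam -> Karl -> Nora: 9 + 3 = 12
Liam -> Nora: 6
Liam -> Bob -> Nora: 7 + 3 = 10
The minimum is 6.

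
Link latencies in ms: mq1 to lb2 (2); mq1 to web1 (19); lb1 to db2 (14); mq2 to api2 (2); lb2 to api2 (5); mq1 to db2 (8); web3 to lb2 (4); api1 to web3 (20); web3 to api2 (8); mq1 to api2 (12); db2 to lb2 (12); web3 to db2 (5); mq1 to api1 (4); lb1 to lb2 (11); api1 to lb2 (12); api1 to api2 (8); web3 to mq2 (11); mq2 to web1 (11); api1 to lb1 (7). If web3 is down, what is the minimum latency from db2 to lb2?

Comparing a few candidate routes:
db2 -> lb2: 12
db2 -> mq1 -> api1 -> lb2: 8 + 4 + 12 = 24
db2 -> mq1 -> lb2: 8 + 2 = 10
Best route has total 10 ms.

10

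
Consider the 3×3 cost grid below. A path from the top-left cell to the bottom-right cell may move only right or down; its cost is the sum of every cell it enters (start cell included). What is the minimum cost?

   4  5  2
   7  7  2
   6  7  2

Best path: [0,0] [0,1] [0,2] [1,2] [2,2]
Cost: 4 + 5 + 2 + 2 + 2 = 15

15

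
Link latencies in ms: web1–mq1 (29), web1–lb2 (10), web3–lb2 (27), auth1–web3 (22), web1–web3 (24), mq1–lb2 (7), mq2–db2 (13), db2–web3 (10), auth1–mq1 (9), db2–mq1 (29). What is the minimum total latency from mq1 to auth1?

9

Comparing a few candidate routes:
mq1 -> lb2 -> web3 -> auth1: 7 + 27 + 22 = 56
mq1 -> db2 -> web3 -> auth1: 29 + 10 + 22 = 61
mq1 -> lb2 -> web1 -> web3 -> auth1: 7 + 10 + 24 + 22 = 63
mq1 -> auth1: 9
mq1 -> web1 -> web3 -> auth1: 29 + 24 + 22 = 75
Shortest: 9 ms.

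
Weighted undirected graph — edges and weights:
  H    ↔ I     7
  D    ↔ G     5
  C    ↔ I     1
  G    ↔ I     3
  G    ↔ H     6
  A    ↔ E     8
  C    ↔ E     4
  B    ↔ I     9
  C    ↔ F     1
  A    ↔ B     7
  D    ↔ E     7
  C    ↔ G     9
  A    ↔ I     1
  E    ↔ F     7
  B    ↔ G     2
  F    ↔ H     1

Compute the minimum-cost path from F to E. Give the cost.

Checking several routes:
F - C - I - A - E: 1 + 1 + 1 + 8 = 11
F - E: 7
F - C - E: 1 + 4 = 5
Shortest: 5.

5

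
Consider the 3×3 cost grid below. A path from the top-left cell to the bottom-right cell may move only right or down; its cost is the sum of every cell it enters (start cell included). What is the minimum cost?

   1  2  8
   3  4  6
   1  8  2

15

Path (0,0) → (0,1) → (1,1) → (1,2) → (2,2): 1 + 2 + 4 + 6 + 2 = 15.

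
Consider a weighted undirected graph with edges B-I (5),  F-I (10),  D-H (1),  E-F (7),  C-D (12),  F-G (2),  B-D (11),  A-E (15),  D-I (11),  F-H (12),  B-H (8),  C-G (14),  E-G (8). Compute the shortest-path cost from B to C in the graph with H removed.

A few of the B→C routes:
B - D - C: 11 + 12 = 23
B - I - D - C: 5 + 11 + 12 = 28
B - I - F - G - C: 5 + 10 + 2 + 14 = 31
Best route has total 23.

23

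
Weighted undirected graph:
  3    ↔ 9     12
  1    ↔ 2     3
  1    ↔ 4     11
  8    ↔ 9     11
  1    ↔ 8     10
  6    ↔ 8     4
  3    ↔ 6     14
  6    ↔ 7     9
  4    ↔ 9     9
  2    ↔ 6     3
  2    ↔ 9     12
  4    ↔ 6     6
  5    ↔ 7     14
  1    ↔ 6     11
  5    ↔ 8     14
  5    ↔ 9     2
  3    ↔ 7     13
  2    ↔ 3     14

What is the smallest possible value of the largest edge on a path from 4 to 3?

12

Comparing a few candidate routes:
4-6-1-2-9-3: max(6, 11, 3, 12, 12) = 12
4-9-3: max(9, 12) = 12
4-6-1-8-9-3: max(6, 11, 10, 11, 12) = 12
The minimum achievable maximum is 12.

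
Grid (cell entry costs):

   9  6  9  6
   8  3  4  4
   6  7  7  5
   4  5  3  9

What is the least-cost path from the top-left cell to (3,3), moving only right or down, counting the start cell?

Take r0c0 -> r0c1 -> r1c1 -> r1c2 -> r1c3 -> r2c3 -> r3c3 for a total of 9 + 6 + 3 + 4 + 4 + 5 + 9 = 40.

40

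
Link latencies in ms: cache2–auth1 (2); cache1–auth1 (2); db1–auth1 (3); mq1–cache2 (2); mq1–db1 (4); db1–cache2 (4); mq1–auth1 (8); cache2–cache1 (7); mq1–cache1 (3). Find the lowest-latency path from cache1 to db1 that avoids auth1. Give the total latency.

Candidate routes:
cache1 → mq1 → cache2 → db1: 3 + 2 + 4 = 9
cache1 → mq1 → db1: 3 + 4 = 7
cache1 → cache2 → db1: 7 + 4 = 11
cache1 → cache2 → mq1 → db1: 7 + 2 + 4 = 13
Best route has total 7 ms.

7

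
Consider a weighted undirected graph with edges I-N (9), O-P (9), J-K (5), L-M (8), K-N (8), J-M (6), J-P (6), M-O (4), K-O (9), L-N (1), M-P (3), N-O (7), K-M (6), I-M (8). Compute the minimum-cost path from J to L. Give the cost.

14

Some routes from J to L:
J - M - L: 6 + 8 = 14
J - K - N - L: 5 + 8 + 1 = 14
J - P - M - L: 6 + 3 + 8 = 17
J - M - O - N - L: 6 + 4 + 7 + 1 = 18
Shortest: 14.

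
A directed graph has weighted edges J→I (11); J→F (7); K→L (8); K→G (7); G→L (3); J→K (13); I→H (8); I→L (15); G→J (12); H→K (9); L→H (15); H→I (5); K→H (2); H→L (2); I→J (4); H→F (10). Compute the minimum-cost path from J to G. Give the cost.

20

Paths from J to G:
J-I-H-K-G: 11 + 8 + 9 + 7 = 35
J-K-G: 13 + 7 = 20
J-I-L-H-K-G: 11 + 15 + 15 + 9 + 7 = 57
Shortest: 20.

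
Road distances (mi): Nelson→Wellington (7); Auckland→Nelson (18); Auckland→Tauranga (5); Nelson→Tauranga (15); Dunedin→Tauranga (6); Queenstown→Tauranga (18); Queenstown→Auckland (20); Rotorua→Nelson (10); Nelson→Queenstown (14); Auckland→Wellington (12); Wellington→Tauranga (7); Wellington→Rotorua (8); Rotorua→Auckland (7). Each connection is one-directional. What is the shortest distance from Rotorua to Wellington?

17

Candidate routes:
Rotorua→Auckland→Nelson→Wellington: 7 + 18 + 7 = 32
Rotorua→Nelson→Wellington: 10 + 7 = 17
Rotorua→Auckland→Wellington: 7 + 12 = 19
Rotorua→Nelson→Queenstown→Auckland→Wellington: 10 + 14 + 20 + 12 = 56
Shortest: 17 mi.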